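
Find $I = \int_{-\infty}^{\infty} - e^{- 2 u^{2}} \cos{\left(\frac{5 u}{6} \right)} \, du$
$- \frac{\sqrt{2} \sqrt{\pi}}{2 e^{\frac{25}{288}}}$

Define $I(b) = \int_{-\infty}^{\infty} - e^{- 2 u^{2}} \cos{\left(b u \right)} \, du$.

Differentiating under the integral sign,
$$I'(b) = \int_{-\infty}^{\infty} u e^{- 2 u^{2}} \sin{\left(b u \right)} \, du.$$

Integrate $\int_{-\infty}^{\infty} u \sin(b u)\, e^{- 2 u^{2}}\, du$ by parts with $w = \sin(b u)$ and $dv = u\, e^{- 2 u^{2}}\, du$, giving $v = - \frac{e^{- 2 u^{2}}}{4}$. The boundary term vanishes and
$$\int_{-\infty}^{\infty} u \sin(b u)\, e^{- 2 u^{2}}\, du = \frac{b}{4} \int_{-\infty}^{\infty} \cos(b u)\, e^{- 2 u^{2}}\, du,$$
so $I'(b) = - \frac{b}{4}\, I(b)$.

This is a separable first-order ODE; solving with the initial condition $I(0) = \int_{-\infty}^{\infty} - e^{- 2 u^{2}}\,du = - \frac{\sqrt{2} \sqrt{\pi}}{2}$ gives
$$I(b) = - \frac{\sqrt{2} \sqrt{\pi} e^{- \frac{b^{2}}{8}}}{2}.$$

Setting $b = \frac{5}{6}$:
$$I = - \frac{\sqrt{2} \sqrt{\pi}}{2 e^{\frac{25}{288}}}.$$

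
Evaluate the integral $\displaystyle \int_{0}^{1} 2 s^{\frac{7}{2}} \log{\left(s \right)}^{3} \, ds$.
$- \frac{64}{2187}$

Begin with the known integral
$$J(a) = \int_{0}^{1} 2 s^{a} \, ds = \frac{2}{a + 1}.$$

Differentiating under the integral sign brings down a factor of $\ln s$:
$$\frac{dJ}{da} = \int_{0}^{1} 2 s^{a} \log{\left(s \right)} \, ds = - \frac{2}{\left(a + 1\right)^{2}}.$$

Repeating $3$ times in total — each differentiation brings down another $\ln s$ — gives
$$\frac{d^{3}J}{da^{3}} = \int_{0}^{1} 2 s^{a} \log{\left(s \right)}^{3} \, ds = - \frac{12}{\left(a + 1\right)^{4}},$$
and the integrand here is exactly the target integrand, so $I = - \frac{12}{\left(a + 1\right)^{4}}$.

Setting $a = \frac{7}{2}$:
$$I = - \frac{64}{2187}.$$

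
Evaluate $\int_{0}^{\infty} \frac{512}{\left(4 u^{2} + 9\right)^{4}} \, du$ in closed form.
$\frac{40 \pi}{2187}$

Start from the standard arctangent integral
$$J(a) = \int_{0}^{\infty} \frac{2}{a^{2} + u^{2}} \, du = \frac{\pi}{a}.$$

Differentiating under the integral sign with respect to $a$,
$$\frac{dJ}{da} = \int_{0}^{\infty} - \frac{4 a}{\left(a^{2} + u^{2}\right)^{2}} \, du = - \frac{\pi}{a^{2}},$$
so $\int_{0}^{\infty} \frac{2}{\left(a^{2} + u^{2}\right)^{2}} \, du = \frac{\pi}{2 a^{3}}$.

Repeating — each differentiation of $1/(u^2+a^2)^j$ produces $-2ja/(u^2+a^2)^{j+1}$ — and dividing through by $-2ja$ at each step yields, after $3$ differentiations in total,
$$\int_{0}^{\infty} \frac{2}{\left(a^{2} + u^{2}\right)^{4}} \, du = \frac{5 \pi}{16 a^{7}}.$$

Setting $a = \frac{3}{2}$:
$$I = \frac{40 \pi}{2187}.$$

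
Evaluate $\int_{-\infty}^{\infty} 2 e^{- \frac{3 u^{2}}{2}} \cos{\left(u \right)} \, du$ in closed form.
$\frac{2 \sqrt{6} \sqrt{\pi}}{3 e^{\frac{1}{6}}}$

Treat the cosine frequency as a parameter and define $I(b) = \int_{-\infty}^{\infty} 2 e^{- \frac{3 u^{2}}{2}} \cos{\left(b u \right)} \, du$.

Differentiating under the integral sign,
$$I'(b) = \int_{-\infty}^{\infty} - 2 u e^{- \frac{3 u^{2}}{2}} \sin{\left(b u \right)} \, du.$$

Integrate $\int_{-\infty}^{\infty} u \sin(b u)\, e^{- \frac{3 u^{2}}{2}}\, du$ by parts with $w = \sin(b u)$ and $dv = u\, e^{- \frac{3 u^{2}}{2}}\, du$, giving $v = - \frac{e^{- \frac{3 u^{2}}{2}}}{3}$. The boundary term vanishes and
$$\int_{-\infty}^{\infty} u \sin(b u)\, e^{- \frac{3 u^{2}}{2}}\, du = \frac{b}{3} \int_{-\infty}^{\infty} \cos(b u)\, e^{- \frac{3 u^{2}}{2}}\, du,$$
so $I'(b) = - \frac{b}{3}\, I(b)$.

This is a separable first-order ODE; solving with the initial condition $I(0) = \int_{-\infty}^{\infty} 2 e^{- \frac{3 u^{2}}{2}}\,du = \frac{2 \sqrt{6} \sqrt{\pi}}{3}$ gives
$$I(b) = \frac{2 \sqrt{6} \sqrt{\pi} e^{- \frac{b^{2}}{6}}}{3}.$$

Setting $b = 1$:
$$I = \frac{2 \sqrt{6} \sqrt{\pi}}{3 e^{\frac{1}{6}}}.$$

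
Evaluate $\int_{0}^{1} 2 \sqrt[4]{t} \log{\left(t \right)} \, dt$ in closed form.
$- \frac{32}{25}$

Begin with the known integral
$$J(a) = \int_{0}^{1} 2 t^{a} \, dt = \frac{2}{a + 1}.$$

Differentiating under the integral sign brings down a factor of $\ln t$:
$$\frac{dJ}{da} = \int_{0}^{1} 2 t^{a} \log{\left(t \right)} \, dt = - \frac{2}{\left(a + 1\right)^{2}}.$$

The integral on the left is $I$, so $I = - \frac{2}{\left(a + 1\right)^{2}}$.

Setting $a = \frac{1}{4}$:
$$I = - \frac{32}{25}.$$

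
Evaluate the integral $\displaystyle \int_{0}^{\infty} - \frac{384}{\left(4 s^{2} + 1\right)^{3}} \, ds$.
$- 36 \pi$

Begin with the known result
$$J(a) = \int_{0}^{\infty} - \frac{6}{a^{2} + s^{2}} \, ds = - \frac{3 \pi}{a}.$$

Differentiating under the integral sign with respect to $a$,
$$\frac{dJ}{da} = \int_{0}^{\infty} \frac{12 a}{\left(a^{2} + s^{2}\right)^{2}} \, ds = \frac{3 \pi}{a^{2}},$$
so $\int_{0}^{\infty} - \frac{6}{\left(a^{2} + s^{2}\right)^{2}} \, ds = - \frac{3 \pi}{2 a^{3}}$.

Repeating — each differentiation of $1/(s^2+a^2)^j$ produces $-2ja/(s^2+a^2)^{j+1}$ — and dividing through by $-2ja$ at each step yields, after $2$ differentiations in total,
$$\int_{0}^{\infty} - \frac{6}{\left(a^{2} + s^{2}\right)^{3}} \, ds = - \frac{9 \pi}{8 a^{5}}.$$

Setting $a = \frac{1}{2}$:
$$I = - 36 \pi.$$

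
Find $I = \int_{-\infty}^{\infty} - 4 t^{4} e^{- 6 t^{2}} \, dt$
$- \frac{\sqrt{6} \sqrt{\pi}}{72}$

Begin with the known integral
$$J(a) = \int_{-\infty}^{\infty} - 4 e^{- a t^{2}} \, dt = - \frac{4 \sqrt{\pi}}{\sqrt{a}}.$$

Differentiating under the integral sign brings down a factor of $(-t^2)$:
$$\frac{dJ}{da} = \int_{-\infty}^{\infty} 4 t^{2} e^{- a t^{2}} \, dt = \frac{2 \sqrt{\pi}}{a^{\frac{3}{2}}}.$$

Repeating twice in total — each differentiation brings down another $(-t^2)$ — gives
$$\frac{d^{2}J}{da^{2}} = \int_{-\infty}^{\infty} - 4 t^{4} e^{- a t^{2}} \, dt = - \frac{3 \sqrt{\pi}}{a^{\frac{5}{2}}},$$
and the integrand here is exactly the target integrand, so $I = - \frac{3 \sqrt{\pi}}{a^{\frac{5}{2}}}$.

Setting $a = 6$:
$$I = - \frac{\sqrt{6} \sqrt{\pi}}{72}.$$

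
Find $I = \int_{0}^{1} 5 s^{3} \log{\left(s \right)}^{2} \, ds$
$\frac{5}{32}$

Begin with the known integral
$$J(a) = \int_{0}^{1} 5 s^{a} \, ds = \frac{5}{a + 1}.$$

Differentiating under the integral sign brings down a factor of $\ln s$:
$$\frac{dJ}{da} = \int_{0}^{1} 5 s^{a} \log{\left(s \right)} \, ds = - \frac{5}{\left(a + 1\right)^{2}}.$$

Repeating twice in total — each differentiation brings down another $\ln s$ — gives
$$\frac{d^{2}J}{da^{2}} = \int_{0}^{1} 5 s^{a} \log{\left(s \right)}^{2} \, ds = \frac{10}{\left(a + 1\right)^{3}},$$
and the integrand here is exactly the target integrand, so $I = \frac{10}{\left(a + 1\right)^{3}}$.

Setting $a = 3$:
$$I = \frac{5}{32}.$$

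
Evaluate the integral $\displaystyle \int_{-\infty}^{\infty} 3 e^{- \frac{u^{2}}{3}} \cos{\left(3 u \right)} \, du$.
$\frac{3 \sqrt{3} \sqrt{\pi}}{e^{\frac{27}{4}}}$

Treat the cosine frequency as a parameter and define $I(b) = \int_{-\infty}^{\infty} 3 e^{- \frac{u^{2}}{3}} \cos{\left(b u \right)} \, du$.

Differentiating under the integral sign,
$$I'(b) = \int_{-\infty}^{\infty} - 3 u e^{- \frac{u^{2}}{3}} \sin{\left(b u \right)} \, du.$$

Integrate $\int_{-\infty}^{\infty} u \sin(b u)\, e^{- \frac{u^{2}}{3}}\, du$ by parts with $w = \sin(b u)$ and $dv = u\, e^{- \frac{u^{2}}{3}}\, du$, giving $v = - \frac{3 e^{- \frac{u^{2}}{3}}}{2}$. The boundary term vanishes and
$$\int_{-\infty}^{\infty} u \sin(b u)\, e^{- \frac{u^{2}}{3}}\, du = \frac{3 b}{2} \int_{-\infty}^{\infty} \cos(b u)\, e^{- \frac{u^{2}}{3}}\, du,$$
so $I'(b) = - \frac{3 b}{2}\, I(b)$.

This is a separable first-order ODE; solving with the initial condition $I(0) = \int_{-\infty}^{\infty} 3 e^{- \frac{u^{2}}{3}}\,du = 3 \sqrt{3} \sqrt{\pi}$ gives
$$I(b) = 3 \sqrt{3} \sqrt{\pi} e^{- \frac{3 b^{2}}{4}}.$$

Setting $b = 3$:
$$I = \frac{3 \sqrt{3} \sqrt{\pi}}{e^{\frac{27}{4}}}.$$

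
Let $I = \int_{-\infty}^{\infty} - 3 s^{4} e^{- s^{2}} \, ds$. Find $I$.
$- \frac{9 \sqrt{\pi}}{4}$

Consider the simpler parametrised integral
$$J(a) = \int_{-\infty}^{\infty} - 3 e^{- a s^{2}} \, ds = - \frac{3 \sqrt{\pi}}{\sqrt{a}}.$$

Differentiating under the integral sign brings down a factor of $(-s^2)$:
$$\frac{dJ}{da} = \int_{-\infty}^{\infty} 3 s^{2} e^{- a s^{2}} \, ds = \frac{3 \sqrt{\pi}}{2 a^{\frac{3}{2}}}.$$

Repeating twice in total — each differentiation brings down another $(-s^2)$ — gives
$$\frac{d^{2}J}{da^{2}} = \int_{-\infty}^{\infty} - 3 s^{4} e^{- a s^{2}} \, ds = - \frac{9 \sqrt{\pi}}{4 a^{\frac{5}{2}}},$$
and the integrand here is exactly the target integrand, so $I = - \frac{9 \sqrt{\pi}}{4 a^{\frac{5}{2}}}$.

Setting $a = 1$:
$$I = - \frac{9 \sqrt{\pi}}{4}.$$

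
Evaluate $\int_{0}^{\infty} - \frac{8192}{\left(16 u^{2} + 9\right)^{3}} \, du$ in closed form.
$- \frac{128 \pi}{81}$

Begin with the known result
$$J(a) = \int_{0}^{\infty} - \frac{2}{a^{2} + u^{2}} \, du = - \frac{\pi}{a}.$$

Differentiating under the integral sign with respect to $a$,
$$\frac{dJ}{da} = \int_{0}^{\infty} \frac{4 a}{\left(a^{2} + u^{2}\right)^{2}} \, du = \frac{\pi}{a^{2}},$$
so $\int_{0}^{\infty} - \frac{2}{\left(a^{2} + u^{2}\right)^{2}} \, du = - \frac{\pi}{2 a^{3}}$.

Repeating — each differentiation of $1/(u^2+a^2)^j$ produces $-2ja/(u^2+a^2)^{j+1}$ — and dividing through by $-2ja$ at each step yields, after $2$ differentiations in total,
$$\int_{0}^{\infty} - \frac{2}{\left(a^{2} + u^{2}\right)^{3}} \, du = - \frac{3 \pi}{8 a^{5}}.$$

Setting $a = \frac{3}{4}$:
$$I = - \frac{128 \pi}{81}.$$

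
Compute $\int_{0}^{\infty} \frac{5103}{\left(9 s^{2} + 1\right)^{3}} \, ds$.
$\frac{5103 \pi}{16}$

Recall the elementary integral
$$J(a) = \int_{0}^{\infty} \frac{7}{a^{2} + s^{2}} \, ds = \frac{7 \pi}{2 a}.$$

Differentiating under the integral sign with respect to $a$,
$$\frac{dJ}{da} = \int_{0}^{\infty} - \frac{14 a}{\left(a^{2} + s^{2}\right)^{2}} \, ds = - \frac{7 \pi}{2 a^{2}},$$
so $\int_{0}^{\infty} \frac{7}{\left(a^{2} + s^{2}\right)^{2}} \, ds = \frac{7 \pi}{4 a^{3}}$.

Repeating — each differentiation of $1/(s^2+a^2)^j$ produces $-2ja/(s^2+a^2)^{j+1}$ — and dividing through by $-2ja$ at each step yields, after $2$ differentiations in total,
$$\int_{0}^{\infty} \frac{7}{\left(a^{2} + s^{2}\right)^{3}} \, ds = \frac{21 \pi}{16 a^{5}}.$$

Setting $a = \frac{1}{3}$:
$$I = \frac{5103 \pi}{16}.$$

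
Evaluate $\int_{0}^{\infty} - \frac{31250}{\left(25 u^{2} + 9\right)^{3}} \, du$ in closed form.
$- \frac{3125 \pi}{648}$

Start from the standard arctangent integral
$$J(a) = \int_{0}^{\infty} - \frac{2}{a^{2} + u^{2}} \, du = - \frac{\pi}{a}.$$

Differentiating under the integral sign with respect to $a$,
$$\frac{dJ}{da} = \int_{0}^{\infty} \frac{4 a}{\left(a^{2} + u^{2}\right)^{2}} \, du = \frac{\pi}{a^{2}},$$
so $\int_{0}^{\infty} - \frac{2}{\left(a^{2} + u^{2}\right)^{2}} \, du = - \frac{\pi}{2 a^{3}}$.

Repeating — each differentiation of $1/(u^2+a^2)^j$ produces $-2ja/(u^2+a^2)^{j+1}$ — and dividing through by $-2ja$ at each step yields, after $2$ differentiations in total,
$$\int_{0}^{\infty} - \frac{2}{\left(a^{2} + u^{2}\right)^{3}} \, du = - \frac{3 \pi}{8 a^{5}}.$$

Setting $a = \frac{3}{5}$:
$$I = - \frac{3125 \pi}{648}.$$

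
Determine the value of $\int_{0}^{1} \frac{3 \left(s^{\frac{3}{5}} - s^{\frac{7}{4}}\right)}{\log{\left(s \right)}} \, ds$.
$\log{\left(\frac{32768}{166375} \right)}$

Introduce a parameter $a$ in the exponent: let $I(a) = \int_{0}^{1} \frac{3 \left(- s^{\frac{7}{4}} + s^{a}\right)}{\log{\left(s \right)}} \, ds$.

Since $\dfrac{\partial}{\partial a}\,s^{a} = s^{a} \ln s$, the $\ln s$ in the denominator cancels and
$$\frac{dI}{da} = \int_{0}^{1} 3 s^{a} \, ds = 3 \left[\frac{s^{a+1}}{a+1}\right]_0^1 = \frac{3}{a + 1}.$$

Integrating with respect to $a$ gives $I(a) = \log{\left(\frac{64 \left(a + 1\right)^{3}}{1331} \right)} + C$.

At $a = \frac{7}{4}$ the integrand is identically $0$, so $I(\frac{7}{4}) = 0$. The closed form gives $0$, hence $C = 0$.

Setting $a = \frac{3}{5}$:
$$I = \log{\left(\frac{32768}{166375} \right)}.$$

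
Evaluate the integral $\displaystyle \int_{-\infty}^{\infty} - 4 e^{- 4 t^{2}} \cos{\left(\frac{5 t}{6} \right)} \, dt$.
$- \frac{2 \sqrt{\pi}}{e^{\frac{25}{576}}}$

Let $b$ denote the cosine frequency and define $I(b) = \int_{-\infty}^{\infty} - 4 e^{- 4 t^{2}} \cos{\left(b t \right)} \, dt$.

Differentiating under the integral sign,
$$I'(b) = \int_{-\infty}^{\infty} 4 t e^{- 4 t^{2}} \sin{\left(b t \right)} \, dt.$$

Integrate $\int_{-\infty}^{\infty} t \sin(b t)\, e^{- 4 t^{2}}\, dt$ by parts with $u = \sin(b t)$ and $dv = t\, e^{- 4 t^{2}}\, dt$, giving $v = - \frac{e^{- 4 t^{2}}}{8}$. The boundary term vanishes and
$$\int_{-\infty}^{\infty} t \sin(b t)\, e^{- 4 t^{2}}\, dt = \frac{b}{8} \int_{-\infty}^{\infty} \cos(b t)\, e^{- 4 t^{2}}\, dt,$$
so $I'(b) = - \frac{b}{8}\, I(b)$.

This is a separable first-order ODE; solving with the initial condition $I(0) = \int_{-\infty}^{\infty} - 4 e^{- 4 t^{2}}\,dt = - 2 \sqrt{\pi}$ gives
$$I(b) = - 2 \sqrt{\pi} e^{- \frac{b^{2}}{16}}.$$

Setting $b = \frac{5}{6}$:
$$I = - \frac{2 \sqrt{\pi}}{e^{\frac{25}{576}}}.$$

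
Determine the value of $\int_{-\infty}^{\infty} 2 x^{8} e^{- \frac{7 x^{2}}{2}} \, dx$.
$\frac{30 \sqrt{14} \sqrt{\pi}}{2401}$

Begin with the known integral
$$J(a) = \int_{-\infty}^{\infty} 2 e^{- a x^{2}} \, dx = \frac{2 \sqrt{\pi}}{\sqrt{a}}.$$

Differentiating under the integral sign brings down a factor of $(-x^2)$:
$$\frac{dJ}{da} = \int_{-\infty}^{\infty} - 2 x^{2} e^{- a x^{2}} \, dx = - \frac{\sqrt{\pi}}{a^{\frac{3}{2}}}.$$

Repeating $4$ times in total — each differentiation brings down another $(-x^2)$ — gives
$$\frac{d^{4}J}{da^{4}} = \int_{-\infty}^{\infty} 2 x^{8} e^{- a x^{2}} \, dx = \frac{105 \sqrt{\pi}}{8 a^{\frac{9}{2}}},$$
and the integrand here is exactly the target integrand, so $I = \frac{105 \sqrt{\pi}}{8 a^{\frac{9}{2}}}$.

Setting $a = \frac{7}{2}$:
$$I = \frac{30 \sqrt{14} \sqrt{\pi}}{2401}.$$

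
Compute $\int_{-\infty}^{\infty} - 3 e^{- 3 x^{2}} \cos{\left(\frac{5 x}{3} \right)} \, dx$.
$- \frac{\sqrt{3} \sqrt{\pi}}{e^{\frac{25}{108}}}$

Let $b$ denote the cosine frequency and define $I(b) = \int_{-\infty}^{\infty} - 3 e^{- 3 x^{2}} \cos{\left(b x \right)} \, dx$.

Differentiating under the integral sign,
$$I'(b) = \int_{-\infty}^{\infty} 3 x e^{- 3 x^{2}} \sin{\left(b x \right)} \, dx.$$

Integrate $\int_{-\infty}^{\infty} x \sin(b x)\, e^{- 3 x^{2}}\, dx$ by parts with $u = \sin(b x)$ and $dv = x\, e^{- 3 x^{2}}\, dx$, giving $v = - \frac{e^{- 3 x^{2}}}{6}$. The boundary term vanishes and
$$\int_{-\infty}^{\infty} x \sin(b x)\, e^{- 3 x^{2}}\, dx = \frac{b}{6} \int_{-\infty}^{\infty} \cos(b x)\, e^{- 3 x^{2}}\, dx,$$
so $I'(b) = - \frac{b}{6}\, I(b)$.

This is a separable first-order ODE; solving with the initial condition $I(0) = \int_{-\infty}^{\infty} - 3 e^{- 3 x^{2}}\,dx = - \sqrt{3} \sqrt{\pi}$ gives
$$I(b) = - \sqrt{3} \sqrt{\pi} e^{- \frac{b^{2}}{12}}.$$

Setting $b = \frac{5}{3}$:
$$I = - \frac{\sqrt{3} \sqrt{\pi}}{e^{\frac{25}{108}}}.$$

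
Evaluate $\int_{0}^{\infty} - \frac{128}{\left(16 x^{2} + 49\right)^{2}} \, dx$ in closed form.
$- \frac{8 \pi}{343}$

Start from the standard arctangent integral
$$J(a) = \int_{0}^{\infty} - \frac{1}{2 \left(a^{2} + x^{2}\right)} \, dx = - \frac{\pi}{4 a}.$$

Differentiating under the integral sign with respect to $a$,
$$\frac{dJ}{da} = \int_{0}^{\infty} \frac{a}{\left(a^{2} + x^{2}\right)^{2}} \, dx = \frac{\pi}{4 a^{2}},$$
so $\int_{0}^{\infty} - \frac{1}{2 \left(a^{2} + x^{2}\right)^{2}} \, dx = - \frac{\pi}{8 a^{3}}$.

Setting $a = \frac{7}{4}$:
$$I = - \frac{8 \pi}{343}.$$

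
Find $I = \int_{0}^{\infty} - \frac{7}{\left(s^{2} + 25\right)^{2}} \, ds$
$- \frac{7 \pi}{500}$

Begin with the known result
$$J(a) = \int_{0}^{\infty} - \frac{7}{a^{2} + s^{2}} \, ds = - \frac{7 \pi}{2 a}.$$

Differentiating under the integral sign with respect to $a$,
$$\frac{dJ}{da} = \int_{0}^{\infty} \frac{14 a}{\left(a^{2} + s^{2}\right)^{2}} \, ds = \frac{7 \pi}{2 a^{2}},$$
so $\int_{0}^{\infty} - \frac{7}{\left(a^{2} + s^{2}\right)^{2}} \, ds = - \frac{7 \pi}{4 a^{3}}$.

Setting $a = 5$:
$$I = - \frac{7 \pi}{500}.$$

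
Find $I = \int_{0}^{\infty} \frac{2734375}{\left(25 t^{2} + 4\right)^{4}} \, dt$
$\frac{2734375 \pi}{4096}$

Recall the elementary integral
$$J(a) = \int_{0}^{\infty} \frac{7}{a^{2} + t^{2}} \, dt = \frac{7 \pi}{2 a}.$$

Differentiating under the integral sign with respect to $a$,
$$\frac{dJ}{da} = \int_{0}^{\infty} - \frac{14 a}{\left(a^{2} + t^{2}\right)^{2}} \, dt = - \frac{7 \pi}{2 a^{2}},$$
so $\int_{0}^{\infty} \frac{7}{\left(a^{2} + t^{2}\right)^{2}} \, dt = \frac{7 \pi}{4 a^{3}}$.

Repeating — each differentiation of $1/(t^2+a^2)^j$ produces $-2ja/(t^2+a^2)^{j+1}$ — and dividing through by $-2ja$ at each step yields, after $3$ differentiations in total,
$$\int_{0}^{\infty} \frac{7}{\left(a^{2} + t^{2}\right)^{4}} \, dt = \frac{35 \pi}{32 a^{7}}.$$

Setting $a = \frac{2}{5}$:
$$I = \frac{2734375 \pi}{4096}.$$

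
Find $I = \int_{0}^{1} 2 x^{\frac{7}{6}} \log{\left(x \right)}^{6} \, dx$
$\frac{403107840}{62748517}$

Begin with the known integral
$$J(a) = \int_{0}^{1} 2 x^{a} \, dx = \frac{2}{a + 1}.$$

Differentiating under the integral sign brings down a factor of $\ln x$:
$$\frac{dJ}{da} = \int_{0}^{1} 2 x^{a} \log{\left(x \right)} \, dx = - \frac{2}{\left(a + 1\right)^{2}}.$$

Repeating $6$ times in total — each differentiation brings down another $\ln x$ — gives
$$\frac{d^{6}J}{da^{6}} = \int_{0}^{1} 2 x^{a} \log{\left(x \right)}^{6} \, dx = \frac{1440}{\left(a + 1\right)^{7}},$$
and the integrand here is exactly the target integrand, so $I = \frac{1440}{\left(a + 1\right)^{7}}$.

Setting $a = \frac{7}{6}$:
$$I = \frac{403107840}{62748517}.$$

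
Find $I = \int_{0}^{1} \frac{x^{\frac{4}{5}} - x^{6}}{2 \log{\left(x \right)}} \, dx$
$- \frac{\log{\left(35 \right)}}{2} + \log{\left(3 \right)}$

Replace the exponent $6$ by a parameter $a$: let $I(a) = \int_{0}^{1} \frac{x^{\frac{4}{5}} - x^{a}}{2 \log{\left(x \right)}} \, dx$.

Since $\dfrac{\partial}{\partial a}\,x^{a} = x^{a} \ln x$, the $\ln x$ in the denominator cancels and
$$\frac{dI}{da} = \int_{0}^{1} - \frac{1}{2} x^{a} \, dx = - \frac{1}{2} \left[\frac{x^{a+1}}{a+1}\right]_0^1 = - \frac{1}{2 a + 2}.$$

Integrating with respect to $a$ gives $I(a) = - \frac{\log{\left(a + 1 \right)}}{2} - \frac{\log{\left(5 \right)}}{2} + \log{\left(3 \right)} + C$.

At $a = \frac{4}{5}$ the integrand is identically $0$, so $I(\frac{4}{5}) = 0$. The closed form gives $0$, hence $C = 0$.

Setting $a = 6$:
$$I = - \frac{\log{\left(35 \right)}}{2} + \log{\left(3 \right)}.$$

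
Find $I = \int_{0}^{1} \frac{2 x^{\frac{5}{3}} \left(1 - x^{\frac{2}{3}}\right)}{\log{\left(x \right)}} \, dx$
$\log{\left(\frac{16}{25} \right)}$

Consider the one-parameter family: let $I(a) = \int_{0}^{1} \frac{2 \left(- x^{\frac{7}{3}} + x^{a}\right)}{\log{\left(x \right)}} \, dx$.

Since $\dfrac{\partial}{\partial a}\,x^{a} = x^{a} \ln x$, the $\ln x$ in the denominator cancels and
$$\frac{dI}{da} = \int_{0}^{1} 2 x^{a} \, dx = 2 \left[\frac{x^{a+1}}{a+1}\right]_0^1 = \frac{2}{a + 1}.$$

Integrating with respect to $a$ gives $I(a) = \log{\left(\frac{9 \left(a + 1\right)^{2}}{100} \right)} + C$.

At $a = \frac{7}{3}$ the integrand is identically $0$, so $I(\frac{7}{3}) = 0$. The closed form gives $0$, hence $C = 0$.

Setting $a = \frac{5}{3}$:
$$I = \log{\left(\frac{16}{25} \right)}.$$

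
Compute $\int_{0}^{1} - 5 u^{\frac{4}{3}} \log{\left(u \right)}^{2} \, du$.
$- \frac{270}{343}$

Start from the elementary integral
$$J(a) = \int_{0}^{1} - 5 u^{a} \, du = - \frac{5}{a + 1}.$$

Differentiating under the integral sign brings down a factor of $\ln u$:
$$\frac{dJ}{da} = \int_{0}^{1} - 5 u^{a} \log{\left(u \right)} \, du = \frac{5}{\left(a + 1\right)^{2}}.$$

Repeating twice in total — each differentiation brings down another $\ln u$ — gives
$$\frac{d^{2}J}{da^{2}} = \int_{0}^{1} - 5 u^{a} \log{\left(u \right)}^{2} \, du = - \frac{10}{\left(a + 1\right)^{3}},$$
and the integrand here is exactly the target integrand, so $I = - \frac{10}{\left(a + 1\right)^{3}}$.

Setting $a = \frac{4}{3}$:
$$I = - \frac{270}{343}.$$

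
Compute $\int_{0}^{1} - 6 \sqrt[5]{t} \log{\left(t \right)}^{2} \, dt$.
$- \frac{125}{18}$

Consider the simpler parametrised integral
$$J(a) = \int_{0}^{1} - 6 t^{a} \, dt = - \frac{6}{a + 1}.$$

Differentiating under the integral sign brings down a factor of $\ln t$:
$$\frac{dJ}{da} = \int_{0}^{1} - 6 t^{a} \log{\left(t \right)} \, dt = \frac{6}{\left(a + 1\right)^{2}}.$$

Repeating twice in total — each differentiation brings down another $\ln t$ — gives
$$\frac{d^{2}J}{da^{2}} = \int_{0}^{1} - 6 t^{a} \log{\left(t \right)}^{2} \, dt = - \frac{12}{\left(a + 1\right)^{3}},$$
and the integrand here is exactly the target integrand, so $I = - \frac{12}{\left(a + 1\right)^{3}}$.

Setting $a = \frac{1}{5}$:
$$I = - \frac{125}{18}.$$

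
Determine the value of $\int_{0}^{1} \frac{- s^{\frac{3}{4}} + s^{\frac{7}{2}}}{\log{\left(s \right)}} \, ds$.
$\log{\left(\frac{18}{7} \right)}$

Consider the one-parameter family: let $I(a) = \int_{0}^{1} \frac{- s^{\frac{3}{4}} + s^{a}}{\log{\left(s \right)}} \, ds$.

Since $\dfrac{\partial}{\partial a}\,s^{a} = s^{a} \ln s$, the $\ln s$ in the denominator cancels and
$$\frac{dI}{da} = \int_{0}^{1} s^{a} \, ds = \left[\frac{s^{a+1}}{a+1}\right]_0^1 = \frac{1}{a + 1}.$$

Integrating with respect to $a$ gives $I(a) = \log{\left(\frac{4 a}{7} + \frac{4}{7} \right)} + C$.

At $a = \frac{3}{4}$ the integrand is identically $0$, so $I(\frac{3}{4}) = 0$. The closed form gives $0$, hence $C = 0$.

Setting $a = \frac{7}{2}$:
$$I = \log{\left(\frac{18}{7} \right)}.$$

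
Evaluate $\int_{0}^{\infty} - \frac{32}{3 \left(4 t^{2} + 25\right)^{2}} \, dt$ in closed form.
$- \frac{4 \pi}{375}$

Begin with the known result
$$J(a) = \int_{0}^{\infty} - \frac{2}{3 \left(a^{2} + t^{2}\right)} \, dt = - \frac{\pi}{3 a}.$$

Differentiating under the integral sign with respect to $a$,
$$\frac{dJ}{da} = \int_{0}^{\infty} \frac{4 a}{3 \left(a^{2} + t^{2}\right)^{2}} \, dt = \frac{\pi}{3 a^{2}},$$
so $\int_{0}^{\infty} - \frac{2}{3 \left(a^{2} + t^{2}\right)^{2}} \, dt = - \frac{\pi}{6 a^{3}}$.

Setting $a = \frac{5}{2}$:
$$I = - \frac{4 \pi}{375}.$$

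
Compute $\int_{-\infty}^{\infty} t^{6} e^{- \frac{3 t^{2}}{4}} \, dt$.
$\frac{80 \sqrt{3} \sqrt{\pi}}{27}$

Begin with the known integral
$$J(a) = \int_{-\infty}^{\infty} e^{- a t^{2}} \, dt = \frac{\sqrt{\pi}}{\sqrt{a}}.$$

Differentiating under the integral sign brings down a factor of $(-t^2)$:
$$\frac{dJ}{da} = \int_{-\infty}^{\infty} - t^{2} e^{- a t^{2}} \, dt = - \frac{\sqrt{\pi}}{2 a^{\frac{3}{2}}}.$$

Repeating $3$ times in total — each differentiation brings down another $(-t^2)$ — gives
$$\frac{d^{3}J}{da^{3}} = \int_{-\infty}^{\infty} - t^{6} e^{- a t^{2}} \, dt = - \frac{15 \sqrt{\pi}}{8 a^{\frac{7}{2}}},$$
and the integrand here is $(-1)^{3}$ times the target integrand, so $I = (-1)^{3}\,\frac{d^{3}J}{da^{3}} = \frac{15 \sqrt{\pi}}{8 a^{\frac{7}{2}}}$.

Setting $a = \frac{3}{4}$:
$$I = \frac{80 \sqrt{3} \sqrt{\pi}}{27}.$$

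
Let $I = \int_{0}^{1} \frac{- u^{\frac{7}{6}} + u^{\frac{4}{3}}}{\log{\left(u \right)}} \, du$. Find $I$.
$- \log{\left(13 \right)} + \log{\left(14 \right)}$

Consider the one-parameter family: let $I(a) = \int_{0}^{1} \frac{u^{\frac{4}{3}} - u^{a}}{\log{\left(u \right)}} \, du$.

Since $\dfrac{\partial}{\partial a}\,u^{a} = u^{a} \ln u$, the $\ln u$ in the denominator cancels and
$$\frac{dI}{da} = \int_{0}^{1} -1 u^{a} \, du = -1 \left[\frac{u^{a+1}}{a+1}\right]_0^1 = - \frac{1}{a + 1}.$$

Integrating with respect to $a$ gives $I(a) = - \log{\left(\frac{3 a}{7} + \frac{3}{7} \right)} + C$.

At $a = \frac{4}{3}$ the integrand is identically $0$, so $I(\frac{4}{3}) = 0$. The closed form gives $0$, hence $C = 0$.

Setting $a = \frac{7}{6}$:
$$I = - \log{\left(13 \right)} + \log{\left(14 \right)}.$$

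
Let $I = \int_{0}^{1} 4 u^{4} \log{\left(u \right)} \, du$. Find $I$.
$- \frac{4}{25}$

Start from the elementary integral
$$J(a) = \int_{0}^{1} 4 u^{a} \, du = \frac{4}{a + 1}.$$

Differentiating under the integral sign brings down a factor of $\ln u$:
$$\frac{dJ}{da} = \int_{0}^{1} 4 u^{a} \log{\left(u \right)} \, du = - \frac{4}{\left(a + 1\right)^{2}}.$$

The integral on the left is $I$, so $I = - \frac{4}{\left(a + 1\right)^{2}}$.

Setting $a = 4$:
$$I = - \frac{4}{25}.$$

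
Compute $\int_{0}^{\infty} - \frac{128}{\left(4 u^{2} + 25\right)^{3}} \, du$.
$- \frac{12 \pi}{3125}$

Begin with the known result
$$J(a) = \int_{0}^{\infty} - \frac{2}{a^{2} + u^{2}} \, du = - \frac{\pi}{a}.$$

Differentiating under the integral sign with respect to $a$,
$$\frac{dJ}{da} = \int_{0}^{\infty} \frac{4 a}{\left(a^{2} + u^{2}\right)^{2}} \, du = \frac{\pi}{a^{2}},$$
so $\int_{0}^{\infty} - \frac{2}{\left(a^{2} + u^{2}\right)^{2}} \, du = - \frac{\pi}{2 a^{3}}$.

Repeating — each differentiation of $1/(u^2+a^2)^j$ produces $-2ja/(u^2+a^2)^{j+1}$ — and dividing through by $-2ja$ at each step yields, after $2$ differentiations in total,
$$\int_{0}^{\infty} - \frac{2}{\left(a^{2} + u^{2}\right)^{3}} \, du = - \frac{3 \pi}{8 a^{5}}.$$

Setting $a = \frac{5}{2}$:
$$I = - \frac{12 \pi}{3125}.$$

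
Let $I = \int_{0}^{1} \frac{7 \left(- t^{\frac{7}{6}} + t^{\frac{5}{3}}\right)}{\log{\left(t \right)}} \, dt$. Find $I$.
$\log{\left(\frac{268435456}{62748517} \right)}$

Replace the exponent $\frac{5}{3}$ by a parameter $a$: let $I(a) = \int_{0}^{1} \frac{7 \left(- t^{\frac{7}{6}} + t^{a}\right)}{\log{\left(t \right)}} \, dt$.

Since $\dfrac{\partial}{\partial a}\,t^{a} = t^{a} \ln t$, the $\ln t$ in the denominator cancels and
$$\frac{dI}{da} = \int_{0}^{1} 7 t^{a} \, dt = 7 \left[\frac{t^{a+1}}{a+1}\right]_0^1 = \frac{7}{a + 1}.$$

Integrating with respect to $a$ gives $I(a) = \log{\left(\frac{279936 \left(a + 1\right)^{7}}{62748517} \right)} + C$.

At $a = \frac{7}{6}$ the integrand is identically $0$, so $I(\frac{7}{6}) = 0$. The closed form gives $0$, hence $C = 0$.

Setting $a = \frac{5}{3}$:
$$I = \log{\left(\frac{268435456}{62748517} \right)}.$$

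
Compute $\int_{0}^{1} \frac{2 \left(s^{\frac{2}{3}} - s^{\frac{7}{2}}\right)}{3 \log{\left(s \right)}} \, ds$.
$\log{\left(\frac{10^{\frac{2}{3}}}{9} \right)}$

Consider the one-parameter family: let $I(a) = \int_{0}^{1} \frac{2 \left(s^{\frac{2}{3}} - s^{a}\right)}{3 \log{\left(s \right)}} \, ds$.

Since $\dfrac{\partial}{\partial a}\,s^{a} = s^{a} \ln s$, the $\ln s$ in the denominator cancels and
$$\frac{dI}{da} = \int_{0}^{1} - \frac{2}{3} s^{a} \, ds = - \frac{2}{3} \left[\frac{s^{a+1}}{a+1}\right]_0^1 = - \frac{2}{3 a + 3}.$$

Integrating with respect to $a$ gives $I(a) = - \frac{2 \log{\left(a + 1 \right)}}{3} - \frac{2 \log{\left(3 \right)}}{3} + \frac{2 \log{\left(5 \right)}}{3} + C$.

At $a = \frac{2}{3}$ the integrand is identically $0$, so $I(\frac{2}{3}) = 0$. The closed form gives $0$, hence $C = 0$.

Setting $a = \frac{7}{2}$:
$$I = \log{\left(\frac{10^{\frac{2}{3}}}{9} \right)}.$$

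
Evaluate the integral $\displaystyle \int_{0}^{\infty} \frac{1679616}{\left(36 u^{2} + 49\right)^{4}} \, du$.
$\frac{43740 \pi}{823543}$

Recall the elementary integral
$$J(a) = \int_{0}^{\infty} \frac{1}{a^{2} + u^{2}} \, du = \frac{\pi}{2 a}.$$

Differentiating under the integral sign with respect to $a$,
$$\frac{dJ}{da} = \int_{0}^{\infty} - \frac{2 a}{\left(a^{2} + u^{2}\right)^{2}} \, du = - \frac{\pi}{2 a^{2}},$$
so $\int_{0}^{\infty} \frac{1}{\left(a^{2} + u^{2}\right)^{2}} \, du = \frac{\pi}{4 a^{3}}$.

Repeating — each differentiation of $1/(u^2+a^2)^j$ produces $-2ja/(u^2+a^2)^{j+1}$ — and dividing through by $-2ja$ at each step yields, after $3$ differentiations in total,
$$\int_{0}^{\infty} \frac{1}{\left(a^{2} + u^{2}\right)^{4}} \, du = \frac{5 \pi}{32 a^{7}}.$$

Setting $a = \frac{7}{6}$:
$$I = \frac{43740 \pi}{823543}.$$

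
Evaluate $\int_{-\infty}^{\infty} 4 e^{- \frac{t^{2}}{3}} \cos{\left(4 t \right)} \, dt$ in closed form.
$\frac{4 \sqrt{3} \sqrt{\pi}}{e^{12}}$

Treat the cosine frequency as a parameter and define $I(b) = \int_{-\infty}^{\infty} 4 e^{- \frac{t^{2}}{3}} \cos{\left(b t \right)} \, dt$.

Differentiating under the integral sign,
$$I'(b) = \int_{-\infty}^{\infty} - 4 t e^{- \frac{t^{2}}{3}} \sin{\left(b t \right)} \, dt.$$

Integrate $\int_{-\infty}^{\infty} t \sin(b t)\, e^{- \frac{t^{2}}{3}}\, dt$ by parts with $u = \sin(b t)$ and $dv = t\, e^{- \frac{t^{2}}{3}}\, dt$, giving $v = - \frac{3 e^{- \frac{t^{2}}{3}}}{2}$. The boundary term vanishes and
$$\int_{-\infty}^{\infty} t \sin(b t)\, e^{- \frac{t^{2}}{3}}\, dt = \frac{3 b}{2} \int_{-\infty}^{\infty} \cos(b t)\, e^{- \frac{t^{2}}{3}}\, dt,$$
so $I'(b) = - \frac{3 b}{2}\, I(b)$.

This is a separable first-order ODE; solving with the initial condition $I(0) = \int_{-\infty}^{\infty} 4 e^{- \frac{t^{2}}{3}}\,dt = 4 \sqrt{3} \sqrt{\pi}$ gives
$$I(b) = 4 \sqrt{3} \sqrt{\pi} e^{- \frac{3 b^{2}}{4}}.$$

Setting $b = 4$:
$$I = \frac{4 \sqrt{3} \sqrt{\pi}}{e^{12}}.$$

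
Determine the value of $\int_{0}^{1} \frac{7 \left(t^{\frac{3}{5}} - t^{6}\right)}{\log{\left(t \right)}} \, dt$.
$- \log{\left(\frac{64339296875}{2097152} \right)}$

Replace the exponent $6$ by a parameter $a$: let $I(a) = \int_{0}^{1} \frac{7 \left(t^{\frac{3}{5}} - t^{a}\right)}{\log{\left(t \right)}} \, dt$.

Since $\dfrac{\partial}{\partial a}\,t^{a} = t^{a} \ln t$, the $\ln t$ in the denominator cancels and
$$\frac{dI}{da} = \int_{0}^{1} -7 t^{a} \, dt = -7 \left[\frac{t^{a+1}}{a+1}\right]_0^1 = - \frac{7}{a + 1}.$$

Integrating with respect to $a$ gives $I(a) = - \log{\left(\frac{78125 \left(a + 1\right)^{7}}{2097152} \right)} + C$.

At $a = \frac{3}{5}$ the integrand is identically $0$, so $I(\frac{3}{5}) = 0$. The closed form gives $0$, hence $C = 0$.

Setting $a = 6$:
$$I = - \log{\left(\frac{64339296875}{2097152} \right)}.$$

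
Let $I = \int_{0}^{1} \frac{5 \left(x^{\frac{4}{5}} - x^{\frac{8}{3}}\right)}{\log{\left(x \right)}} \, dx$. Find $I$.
$\log{\left(\frac{14348907}{503284375} \right)}$

Introduce a parameter $a$ in the exponent: let $I(a) = \int_{0}^{1} \frac{5 \left(- x^{\frac{8}{3}} + x^{a}\right)}{\log{\left(x \right)}} \, dx$.

Since $\dfrac{\partial}{\partial a}\,x^{a} = x^{a} \ln x$, the $\ln x$ in the denominator cancels and
$$\frac{dI}{da} = \int_{0}^{1} 5 x^{a} \, dx = 5 \left[\frac{x^{a+1}}{a+1}\right]_0^1 = \frac{5}{a + 1}.$$

Integrating with respect to $a$ gives $I(a) = \log{\left(\frac{243 \left(a + 1\right)^{5}}{161051} \right)} + C$.

At $a = \frac{8}{3}$ the integrand is identically $0$, so $I(\frac{8}{3}) = 0$. The closed form gives $0$, hence $C = 0$.

Setting $a = \frac{4}{5}$:
$$I = \log{\left(\frac{14348907}{503284375} \right)}.$$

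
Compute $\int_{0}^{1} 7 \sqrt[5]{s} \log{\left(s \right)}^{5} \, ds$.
$- \frac{546875}{1944}$

Start from the elementary integral
$$J(a) = \int_{0}^{1} 7 s^{a} \, ds = \frac{7}{a + 1}.$$

Differentiating under the integral sign brings down a factor of $\ln s$:
$$\frac{dJ}{da} = \int_{0}^{1} 7 s^{a} \log{\left(s \right)} \, ds = - \frac{7}{\left(a + 1\right)^{2}}.$$

Repeating $5$ times in total — each differentiation brings down another $\ln s$ — gives
$$\frac{d^{5}J}{da^{5}} = \int_{0}^{1} 7 s^{a} \log{\left(s \right)}^{5} \, ds = - \frac{840}{\left(a + 1\right)^{6}},$$
and the integrand here is exactly the target integrand, so $I = - \frac{840}{\left(a + 1\right)^{6}}$.

Setting $a = \frac{1}{5}$:
$$I = - \frac{546875}{1944}.$$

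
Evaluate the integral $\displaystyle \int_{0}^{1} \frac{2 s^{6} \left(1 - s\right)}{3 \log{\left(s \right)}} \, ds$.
$\log{\left(\frac{7^{\frac{2}{3}}}{4} \right)}$

Introduce a parameter $a$ in the exponent: let $I(a) = \int_{0}^{1} \frac{2 \left(- s^{7} + s^{a}\right)}{3 \log{\left(s \right)}} \, ds$.

Since $\dfrac{\partial}{\partial a}\,s^{a} = s^{a} \ln s$, the $\ln s$ in the denominator cancels and
$$\frac{dI}{da} = \int_{0}^{1} \frac{2}{3} s^{a} \, ds = \frac{2}{3} \left[\frac{s^{a+1}}{a+1}\right]_0^1 = \frac{2}{3 \left(a + 1\right)}.$$

Integrating with respect to $a$ gives $I(a) = \log{\left(\frac{\left(a + 1\right)^{\frac{2}{3}}}{4} \right)} + C$.

At $a = 7$ the integrand is identically $0$, so $I(7) = 0$. The closed form gives $0$, hence $C = 0$.

Setting $a = 6$:
$$I = \log{\left(\frac{7^{\frac{2}{3}}}{4} \right)}.$$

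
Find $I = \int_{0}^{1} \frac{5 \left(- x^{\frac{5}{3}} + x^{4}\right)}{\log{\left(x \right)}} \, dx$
$\log{\left(\frac{759375}{32768} \right)}$

Replace the exponent $\frac{5}{3}$ by a parameter $a$: let $I(a) = \int_{0}^{1} \frac{5 \left(x^{4} - x^{a}\right)}{\log{\left(x \right)}} \, dx$.

Since $\dfrac{\partial}{\partial a}\,x^{a} = x^{a} \ln x$, the $\ln x$ in the denominator cancels and
$$\frac{dI}{da} = \int_{0}^{1} -5 x^{a} \, dx = -5 \left[\frac{x^{a+1}}{a+1}\right]_0^1 = - \frac{5}{a + 1}.$$

Integrating with respect to $a$ gives $I(a) = \log{\left(\frac{3125}{\left(a + 1\right)^{5}} \right)} + C$.

At $a = 4$ the integrand is identically $0$, so $I(4) = 0$. The closed form gives $0$, hence $C = 0$.

Setting $a = \frac{5}{3}$:
$$I = \log{\left(\frac{759375}{32768} \right)}.$$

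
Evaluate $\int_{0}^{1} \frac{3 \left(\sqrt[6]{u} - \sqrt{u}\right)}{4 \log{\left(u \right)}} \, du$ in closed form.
$- \frac{3 \log{\left(3 \right)}}{2} + \frac{3 \log{\left(7 \right)}}{4}$

Replace the exponent $\frac{1}{6}$ by a parameter $a$: let $I(a) = \int_{0}^{1} \frac{3 \left(- \sqrt{u} + u^{a}\right)}{4 \log{\left(u \right)}} \, du$.

Since $\dfrac{\partial}{\partial a}\,u^{a} = u^{a} \ln u$, the $\ln u$ in the denominator cancels and
$$\frac{dI}{da} = \int_{0}^{1} \frac{3}{4} u^{a} \, du = \frac{3}{4} \left[\frac{u^{a+1}}{a+1}\right]_0^1 = \frac{3}{4 \left(a + 1\right)}.$$

Integrating with respect to $a$ gives $I(a) = \log{\left(\frac{2^{\frac{3}{4}} \sqrt[4]{3} \left(a + 1\right)^{\frac{3}{4}}}{3} \right)} + C$.

At $a = \frac{1}{2}$ the integrand is identically $0$, so $I(\frac{1}{2}) = 0$. The closed form gives $0$, hence $C = 0$.

Setting $a = \frac{1}{6}$:
$$I = - \frac{3 \log{\left(3 \right)}}{2} + \frac{3 \log{\left(7 \right)}}{4}.$$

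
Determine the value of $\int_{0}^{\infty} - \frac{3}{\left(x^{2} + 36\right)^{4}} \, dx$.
$- \frac{5 \pi}{2985984}$

Start from the standard arctangent integral
$$J(a) = \int_{0}^{\infty} - \frac{3}{a^{2} + x^{2}} \, dx = - \frac{3 \pi}{2 a}.$$

Differentiating under the integral sign with respect to $a$,
$$\frac{dJ}{da} = \int_{0}^{\infty} \frac{6 a}{\left(a^{2} + x^{2}\right)^{2}} \, dx = \frac{3 \pi}{2 a^{2}},$$
so $\int_{0}^{\infty} - \frac{3}{\left(a^{2} + x^{2}\right)^{2}} \, dx = - \frac{3 \pi}{4 a^{3}}$.

Repeating — each differentiation of $1/(x^2+a^2)^j$ produces $-2ja/(x^2+a^2)^{j+1}$ — and dividing through by $-2ja$ at each step yields, after $3$ differentiations in total,
$$\int_{0}^{\infty} - \frac{3}{\left(a^{2} + x^{2}\right)^{4}} \, dx = - \frac{15 \pi}{32 a^{7}}.$$

Setting $a = 6$:
$$I = - \frac{5 \pi}{2985984}.$$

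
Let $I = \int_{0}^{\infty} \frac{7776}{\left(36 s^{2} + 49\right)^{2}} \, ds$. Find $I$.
$\frac{324 \pi}{343}$

Begin with the known result
$$J(a) = \int_{0}^{\infty} \frac{6}{a^{2} + s^{2}} \, ds = \frac{3 \pi}{a}.$$

Differentiating under the integral sign with respect to $a$,
$$\frac{dJ}{da} = \int_{0}^{\infty} - \frac{12 a}{\left(a^{2} + s^{2}\right)^{2}} \, ds = - \frac{3 \pi}{a^{2}},$$
so $\int_{0}^{\infty} \frac{6}{\left(a^{2} + s^{2}\right)^{2}} \, ds = \frac{3 \pi}{2 a^{3}}$.

Setting $a = \frac{7}{6}$:
$$I = \frac{324 \pi}{343}.$$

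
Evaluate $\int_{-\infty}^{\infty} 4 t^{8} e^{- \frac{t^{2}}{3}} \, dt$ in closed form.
$\frac{8505 \sqrt{3} \sqrt{\pi}}{4}$

Start from the elementary integral
$$J(a) = \int_{-\infty}^{\infty} 4 e^{- a t^{2}} \, dt = \frac{4 \sqrt{\pi}}{\sqrt{a}}.$$

Differentiating under the integral sign brings down a factor of $(-t^2)$:
$$\frac{dJ}{da} = \int_{-\infty}^{\infty} - 4 t^{2} e^{- a t^{2}} \, dt = - \frac{2 \sqrt{\pi}}{a^{\frac{3}{2}}}.$$

Repeating $4$ times in total — each differentiation brings down another $(-t^2)$ — gives
$$\frac{d^{4}J}{da^{4}} = \int_{-\infty}^{\infty} 4 t^{8} e^{- a t^{2}} \, dt = \frac{105 \sqrt{\pi}}{4 a^{\frac{9}{2}}},$$
and the integrand here is exactly the target integrand, so $I = \frac{105 \sqrt{\pi}}{4 a^{\frac{9}{2}}}$.

Setting $a = \frac{1}{3}$:
$$I = \frac{8505 \sqrt{3} \sqrt{\pi}}{4}.$$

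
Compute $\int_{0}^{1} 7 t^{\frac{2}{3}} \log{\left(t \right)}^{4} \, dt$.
$\frac{40824}{3125}$

Consider the simpler parametrised integral
$$J(a) = \int_{0}^{1} 7 t^{a} \, dt = \frac{7}{a + 1}.$$

Differentiating under the integral sign brings down a factor of $\ln t$:
$$\frac{dJ}{da} = \int_{0}^{1} 7 t^{a} \log{\left(t \right)} \, dt = - \frac{7}{\left(a + 1\right)^{2}}.$$

Repeating $4$ times in total — each differentiation brings down another $\ln t$ — gives
$$\frac{d^{4}J}{da^{4}} = \int_{0}^{1} 7 t^{a} \log{\left(t \right)}^{4} \, dt = \frac{168}{\left(a + 1\right)^{5}},$$
and the integrand here is exactly the target integrand, so $I = \frac{168}{\left(a + 1\right)^{5}}$.

Setting $a = \frac{2}{3}$:
$$I = \frac{40824}{3125}.$$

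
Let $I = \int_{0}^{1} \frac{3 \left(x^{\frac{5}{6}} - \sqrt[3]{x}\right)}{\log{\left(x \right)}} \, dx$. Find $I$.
$- \log{\left(\frac{512}{1331} \right)}$

Consider the one-parameter family: let $I(a) = \int_{0}^{1} \frac{3 \left(x^{\frac{5}{6}} - x^{a}\right)}{\log{\left(x \right)}} \, dx$.

Since $\dfrac{\partial}{\partial a}\,x^{a} = x^{a} \ln x$, the $\ln x$ in the denominator cancels and
$$\frac{dI}{da} = \int_{0}^{1} -3 x^{a} \, dx = -3 \left[\frac{x^{a+1}}{a+1}\right]_0^1 = - \frac{3}{a + 1}.$$

Integrating with respect to $a$ gives $I(a) = - \log{\left(\frac{216 \left(a + 1\right)^{3}}{1331} \right)} + C$.

At $a = \frac{5}{6}$ the integrand is identically $0$, so $I(\frac{5}{6}) = 0$. The closed form gives $0$, hence $C = 0$.

Setting $a = \frac{1}{3}$:
$$I = - \log{\left(\frac{512}{1331} \right)}.$$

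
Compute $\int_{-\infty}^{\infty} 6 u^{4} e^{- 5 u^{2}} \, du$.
$\frac{9 \sqrt{5} \sqrt{\pi}}{250}$

Start from the elementary integral
$$J(a) = \int_{-\infty}^{\infty} 6 e^{- a u^{2}} \, du = \frac{6 \sqrt{\pi}}{\sqrt{a}}.$$

Differentiating under the integral sign brings down a factor of $(-u^2)$:
$$\frac{dJ}{da} = \int_{-\infty}^{\infty} - 6 u^{2} e^{- a u^{2}} \, du = - \frac{3 \sqrt{\pi}}{a^{\frac{3}{2}}}.$$

Repeating twice in total — each differentiation brings down another $(-u^2)$ — gives
$$\frac{d^{2}J}{da^{2}} = \int_{-\infty}^{\infty} 6 u^{4} e^{- a u^{2}} \, du = \frac{9 \sqrt{\pi}}{2 a^{\frac{5}{2}}},$$
and the integrand here is exactly the target integrand, so $I = \frac{9 \sqrt{\pi}}{2 a^{\frac{5}{2}}}$.

Setting $a = 5$:
$$I = \frac{9 \sqrt{5} \sqrt{\pi}}{250}.$$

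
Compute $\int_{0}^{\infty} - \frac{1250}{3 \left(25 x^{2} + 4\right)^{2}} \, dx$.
$- \frac{125 \pi}{48}$

Begin with the known result
$$J(a) = \int_{0}^{\infty} - \frac{2}{3 \left(a^{2} + x^{2}\right)} \, dx = - \frac{\pi}{3 a}.$$

Differentiating under the integral sign with respect to $a$,
$$\frac{dJ}{da} = \int_{0}^{\infty} \frac{4 a}{3 \left(a^{2} + x^{2}\right)^{2}} \, dx = \frac{\pi}{3 a^{2}},$$
so $\int_{0}^{\infty} - \frac{2}{3 \left(a^{2} + x^{2}\right)^{2}} \, dx = - \frac{\pi}{6 a^{3}}$.

Setting $a = \frac{2}{5}$:
$$I = - \frac{125 \pi}{48}.$$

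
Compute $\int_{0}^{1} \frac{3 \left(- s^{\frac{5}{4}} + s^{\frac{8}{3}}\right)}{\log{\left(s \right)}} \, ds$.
$- \log{\left(\frac{19683}{85184} \right)}$

Replace the exponent $\frac{5}{4}$ by a parameter $a$: let $I(a) = \int_{0}^{1} \frac{3 \left(s^{\frac{8}{3}} - s^{a}\right)}{\log{\left(s \right)}} \, ds$.

Since $\dfrac{\partial}{\partial a}\,s^{a} = s^{a} \ln s$, the $\ln s$ in the denominator cancels and
$$\frac{dI}{da} = \int_{0}^{1} -3 s^{a} \, ds = -3 \left[\frac{s^{a+1}}{a+1}\right]_0^1 = - \frac{3}{a + 1}.$$

Integrating with respect to $a$ gives $I(a) = - \log{\left(\frac{27 \left(a + 1\right)^{3}}{1331} \right)} + C$.

At $a = \frac{8}{3}$ the integrand is identically $0$, so $I(\frac{8}{3}) = 0$. The closed form gives $0$, hence $C = 0$.

Setting $a = \frac{5}{4}$:
$$I = - \log{\left(\frac{19683}{85184} \right)}.$$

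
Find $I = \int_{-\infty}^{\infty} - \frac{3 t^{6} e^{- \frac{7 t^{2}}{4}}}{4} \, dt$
$- \frac{180 \sqrt{7} \sqrt{\pi}}{2401}$

Start from the elementary integral
$$J(a) = \int_{-\infty}^{\infty} - \frac{3 e^{- a t^{2}}}{4} \, dt = - \frac{3 \sqrt{\pi}}{4 \sqrt{a}}.$$

Differentiating under the integral sign brings down a factor of $(-t^2)$:
$$\frac{dJ}{da} = \int_{-\infty}^{\infty} \frac{3 t^{2} e^{- a t^{2}}}{4} \, dt = \frac{3 \sqrt{\pi}}{8 a^{\frac{3}{2}}}.$$

Repeating $3$ times in total — each differentiation brings down another $(-t^2)$ — gives
$$\frac{d^{3}J}{da^{3}} = \int_{-\infty}^{\infty} \frac{3 t^{6} e^{- a t^{2}}}{4} \, dt = \frac{45 \sqrt{\pi}}{32 a^{\frac{7}{2}}},$$
and the integrand here is $(-1)^{3}$ times the target integrand, so $I = (-1)^{3}\,\frac{d^{3}J}{da^{3}} = - \frac{45 \sqrt{\pi}}{32 a^{\frac{7}{2}}}$.

Setting $a = \frac{7}{4}$:
$$I = - \frac{180 \sqrt{7} \sqrt{\pi}}{2401}.$$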